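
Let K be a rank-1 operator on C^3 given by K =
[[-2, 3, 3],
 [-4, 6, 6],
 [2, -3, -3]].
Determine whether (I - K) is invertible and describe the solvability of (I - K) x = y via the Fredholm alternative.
(I - K) is singular (det(I - K) = 0, i.e. 1 ∈ sigma(K)). (I - K) x = y is solvable iff y ⊥ ker((I - K)^*) = span{(-2, 3, 3)}, i.e. iff -2y_1 + 3y_2 + 3y_3 = 0. When solvable, the solutions are x = y + c·(1, 2, -1), c arbitrary (ker(I - K) = span{(1, 2, -1)}, dimension 1).

K has rank 1, so it is an outer product K = u v^T: every row of K is a multiple of one row vector. Reading off the entries, u = (1, 2, -1) and v = (-2, 3, 3) (row i of K equals u_i·v^T). A rank-one matrix u v^T satisfies K u = u (v·u) and kills the (2)-dimensional subspace v^⊥, so its characteristic polynomial is lambda^2 (lambda - v·u) with v·u = tr K = 1. Hence the eigenvalues of I - K are 1 (multiplicity 2) and 1 - (1) = 0, so det(I - K) = 0. (Direct check: I - K =
[[3, -3, -3],
 [4, -5, -6],
 [-2, 3, 4]]
has determinant 0.) So 1 is an eigenvalue of K and (I - K) is not invertible. The finite-dimensional Fredholm alternative says: either (I - K) is invertible, or ker(I - K) ≠ {0} and then range(I - K) = ker((I - K)^*)^⊥, with dim ker(I - K) = dim ker((I - K)^*). We are in the second case, so we need both kernels. Kernel of I - K: (I - K) u = u - u (v·u) = u - u = 0, so ker(I - K) = span{u} = span{(1, 2, -1)} (it is exactly 1-dimensional because rank(I - K) = 2). Kernel of the adjoint: K is real, so (I - K)^* = I - K^T = I - v u^T, and (I - v u^T) v = v - v (u·v) = 0; hence ker((I - K)^*) = span{v} = span{(-2, 3, 3)}. Therefore (I - K) x = y is solvable iff <y, v> = 0, i.e. iff -2y_1 + 3y_2 + 3y_3 = 0. When this holds, K y = u (v·y) = 0, so (I - K) y = y and x = y is a particular solution; the full solution set is the line x = y + c·u = y + c·(1, 2, -1), c ∈ C.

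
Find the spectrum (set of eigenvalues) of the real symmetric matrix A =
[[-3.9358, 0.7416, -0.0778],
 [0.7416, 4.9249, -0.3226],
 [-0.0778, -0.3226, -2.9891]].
sigma(A) ≈ {-4, -3, 5}

A is real symmetric, so its spectrum consists of real eigenvalues. Expanding the characteristic polynomial of the displayed matrix gives
  det(λ I - A) = p(λ) = λ^3 + (2)λ^2 + (-23)λ + (-60).
Solving p(λ) = 0 yields eigenvalues ≈ -4, -3, 5. (A is shown rounded to 4 decimals, so these recover the underlying integer eigenvalues to within that precision.)
Verification: the trace of A = -2 equals the sum of eigenvalues -2, and det(A) ≈ 59.9999 matches the eigenvalue product 60.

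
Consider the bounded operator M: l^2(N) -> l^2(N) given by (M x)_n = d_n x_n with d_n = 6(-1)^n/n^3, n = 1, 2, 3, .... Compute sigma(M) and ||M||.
sigma(M) = {6(-1)^n/n^3 : n ≥ 1} ∪ {0}; ||M|| = 6

A bounded diagonal operator on l^2 with diagonal entries d_n has spectrum equal to the closure of {d_n : n ≥ 1}: every d_n is an eigenvalue (with eigenvector e_n), so {d_n} ⊂ sigma(M); the spectrum is closed, so its closure is too; and for lambda not in the closure, (M - lambda I) has bounded inverse (the diagonal entries 1/(d_n - lambda) are bounded). For our sequence d_n = 6(-1)^n/n^3, n = 1, 2, 3, ...:
  - {d_n} = {6(-1)^n/n^3 : n ≥ 1}; the only limit point is 0
  - closure = {6(-1)^n/n^3 : n ≥ 1} ∪ {0}
For the norm: a diagonal operator has ||M|| = sup_n |d_n|. Here |d_n| = 6/n^3 is decreasing, so sup_n |d_n| = |d_1| = 6. So ||M|| = 6.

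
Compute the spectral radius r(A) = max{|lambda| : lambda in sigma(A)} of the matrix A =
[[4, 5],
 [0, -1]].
r(A) = 4

The eigenvalues of A are the roots of its characteristic polynomial. With M = A (coefficients from the trace and determinant):
  p(λ) = det(λ I - M) = λ^2 - 3λ - 4.
For λ^2 - 3λ - 4 the discriminant is 25. It is a perfect square (5^2), so the roots are rational: λ = (3 ± 5)/2 = 4, -1.
Thus the eigenvalues (to 4 decimals) are 4 (modulus 4); -1 (modulus 1). The spectral radius is the largest modulus: r(A) = 4. (Cross-check: r(A) ≤ ||A||_2 ≈ 6.451; equality holds whenever A is normal, though it can also hold for some non-normal A.)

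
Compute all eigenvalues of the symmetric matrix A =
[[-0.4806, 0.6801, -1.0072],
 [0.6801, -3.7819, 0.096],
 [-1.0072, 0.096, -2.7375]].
sigma(A) ≈ {-4, -3, 0}

A is real symmetric, so its spectrum consists of real eigenvalues. Expanding the characteristic polynomial of the displayed matrix gives
  det(λ I - A) = p(λ) = λ^3 + (7)λ^2 + (12)λ + (0).
Solving p(λ) = 0 yields eigenvalues ≈ -4, -3, 0. (A is shown rounded to 4 decimals, so these recover the underlying integer eigenvalues to within that precision.)
Verification: the trace of A = -7 equals the sum of eigenvalues -7, and det(A) ≈ 0.0000 matches the eigenvalue product 0.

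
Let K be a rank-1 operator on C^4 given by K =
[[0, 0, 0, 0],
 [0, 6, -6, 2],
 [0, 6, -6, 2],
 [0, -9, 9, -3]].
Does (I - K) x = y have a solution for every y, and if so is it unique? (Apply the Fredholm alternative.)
(I - K) is invertible (det(I - K) = 4 ≠ 0), so for every y in C^4 the equation (I - K) x = y has a unique solution.

K has rank 1, so it is an outer product K = u v^T: every row of K is a multiple of one row vector. Reading off the entries, u = (0, -2, -2, 3) and v = (0, -3, 3, -1) (row i of K equals u_i·v^T). A rank-one matrix u v^T satisfies K u = u (v·u) and kills the (3)-dimensional subspace v^⊥, so its characteristic polynomial is lambda^3 (lambda - v·u) with v·u = tr K = -3. Hence the eigenvalues of I - K are 1 (multiplicity 3) and 1 - (-3) = 4, so det(I - K) = 4. (Direct check: I - K =
[[1, 0, 0, 0],
 [0, -5, 6, -2],
 [0, -6, 7, -2],
 [0, 9, -9, 4]]
has determinant 4.) The finite-dimensional Fredholm alternative says: either (I - K) is invertible, or ker(I - K) ≠ {0} and then range(I - K) = ker((I - K)^*)^⊥, with dim ker(I - K) = dim ker((I - K)^*). Since det(I - K) ≠ 0, 1 is not an eigenvalue of K and ker(I - K) = {0}, so we are in the first case: for every y there is a unique x = (I - K)^(-1) y. Explicitly, by the Sherman–Morrison formula, (I - u v^T)^(-1) = I + u v^T/(1 - v·u), i.e. (I - K)^(-1) = I + K/(4).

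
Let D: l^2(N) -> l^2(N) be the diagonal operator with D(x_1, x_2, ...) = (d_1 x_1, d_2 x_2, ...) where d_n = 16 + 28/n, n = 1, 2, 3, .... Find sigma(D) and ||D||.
sigma(D) = {16 + 28/n : n ≥ 1} ∪ {16}; ||D|| = 44

A bounded diagonal operator on l^2 with diagonal entries d_n has spectrum equal to the closure of {d_n : n ≥ 1}: every d_n is an eigenvalue (with eigenvector e_n), so {d_n} ⊂ sigma(D); the spectrum is closed, so its closure is too; and for lambda not in the closure, (D - lambda I) has bounded inverse (the diagonal entries 1/(d_n - lambda) are bounded). For our sequence d_n = 16 + 28/n, n = 1, 2, 3, ...:
  - {d_n} = {16 + 28/n : n ≥ 1}; the only limit point is 16
  - closure = {16 + 28/n : n ≥ 1} ∪ {16}
For the norm: a diagonal operator has ||D|| = sup_n |d_n|. Here d_n = 16 + 28/n is positive and decreasing, so sup_n |d_n| = d_1 = 16 + 28 = 44. So ||D|| = 44.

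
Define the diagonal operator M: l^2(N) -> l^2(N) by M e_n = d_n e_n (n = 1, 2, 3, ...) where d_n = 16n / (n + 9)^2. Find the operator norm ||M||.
||M|| = 4/9 (attained at n = 9)

For M diagonal, ||M|| = sup_n |d_n|. Treat f(x) = 16x / (x + 9)^2 for real x > 0. By the quotient rule, f'(x) = 16(9 - x)/(x + 9)^3, which is positive for x < 9 and negative for x > 9. So f has a unique maximum at x = 9, and since 9 is a positive integer, the supremum over n ≥ 1 is attained at n = 9: d_9 = 16·9/(9 + 9)^2 = 16·9/324 = 4/9. Hence ||M|| = 4/9.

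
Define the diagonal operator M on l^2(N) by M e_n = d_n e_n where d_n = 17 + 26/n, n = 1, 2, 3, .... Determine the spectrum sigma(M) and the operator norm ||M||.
sigma(M) = {17 + 26/n : n ≥ 1} ∪ {17}; ||M|| = 43

A bounded diagonal operator on l^2 with diagonal entries d_n has spectrum equal to the closure of {d_n : n ≥ 1}: every d_n is an eigenvalue (with eigenvector e_n), so {d_n} ⊂ sigma(M); the spectrum is closed, so its closure is too; and for lambda not in the closure, (M - lambda I) has bounded inverse (the diagonal entries 1/(d_n - lambda) are bounded). For our sequence d_n = 17 + 26/n, n = 1, 2, 3, ...:
  - {d_n} = {17 + 26/n : n ≥ 1}; the only limit point is 17
  - closure = {17 + 26/n : n ≥ 1} ∪ {17}
For the norm: a diagonal operator has ||M|| = sup_n |d_n|. Here d_n = 17 + 26/n is positive and decreasing, so sup_n |d_n| = d_1 = 17 + 26 = 43. So ||M|| = 43.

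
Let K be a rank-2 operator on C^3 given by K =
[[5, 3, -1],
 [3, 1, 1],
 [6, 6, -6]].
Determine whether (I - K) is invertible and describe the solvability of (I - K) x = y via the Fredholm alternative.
(I - K) is invertible (det(I - K) = -39 ≠ 0), so for every y in C^3 the equation (I - K) x = y has a unique solution.

K has rank 2 and factors as K = U V^T = u1 v1^T + u2 v2^T with u1 = (2, 1, 3), v1 = (3, 1, 1), u2 = (1, 0, 3), v2 = (-1, 1, -3) (multiplying out reproduces the displayed K). The nonzero eigenvalues of U V^T coincide with those of the 2 x 2 matrix G = V^T U = [[v1·u1, v1·u2], [v2·u1, v2·u2]] = [[10, 6], [-10, -10]], and by the Sylvester determinant identity det(I_3 - U V^T) = det(I_2 - V^T U) = det([[-9, -6], [10, 11]]) = (-9)(11) - (-6)(10) = -39. (Direct check: I - K =
[[-4, -3, 1],
 [-3, 0, -1],
 [-6, -6, 7]]
has determinant -39.) The finite-dimensional Fredholm alternative says: either (I - K) is invertible, or ker(I - K) ≠ {0} and then range(I - K) = ker((I - K)^*)^⊥, with dim ker(I - K) = dim ker((I - K)^*). Since det(I - K) ≠ 0, 1 is not an eigenvalue of K and ker(I - K) = {0}, so we are in the first case: for every y there is a unique x = (I - K)^(-1) y. (Explicitly, by the Woodbury identity, (I - U V^T)^(-1) = I + U (I_2 - G)^(-1) V^T.)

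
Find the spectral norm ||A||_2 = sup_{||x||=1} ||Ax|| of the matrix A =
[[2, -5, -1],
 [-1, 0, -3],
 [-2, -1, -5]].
||A||_2 ≈ 6.5096 (= sqrt(largest eigenvalue of A^T A))

||A||_2 = sigma_max(A) = sqrt(lambda_max(A^T A)). Form the symmetric matrix M = A^T A =
[[9, -8, 11],
 [-8, 26, 10],
 [11, 10, 35]].
Its characteristic polynomial (trace, sum of principal 2x2 minors, determinant of M give the coefficients) is
  p(λ) = det(λ I - M) = λ^3 - 70λ^2 + 1174λ - 144.
No integer candidate from the rational root theorem (±divisors of 144) is a root, so the roots are irrational. The cubic discriminant is Δ = 296050992 > 0, so there are three distinct real roots. p(0) = -144 and p(1) = 961 have opposite signs, so a root lies in (0, 1); Newton's method refines it to λ ≈ 0.1236. p(27) = 207 and p(28) = -200 have opposite signs, so a root lies in (27, 28); Newton's method refines it to λ ≈ 27.5009. p(42) = -228 and p(43) = 415 have opposite signs, so a root lies in (42, 43); Newton's method refines it to λ ≈ 42.3755. Check (Vieta): the three roots sum to 70, matching tr M = 70.
So the eigenvalues of A^T A are ≈ 0.1236, 27.5009, 42.3755 (all ≥ 0, as they must be for A^T A). The largest is λ_max ≈ 42.3755, hence ||A||_2 = sqrt(λ_max) ≈ 6.5096.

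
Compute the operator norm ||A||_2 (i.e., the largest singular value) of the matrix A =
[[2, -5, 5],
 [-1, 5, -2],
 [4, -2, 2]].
||A||_2 ≈ 9.8082 (= sqrt(largest eigenvalue of A^T A))

||A||_2 = sigma_max(A) = sqrt(lambda_max(A^T A)). Form the symmetric matrix M = A^T A =
[[21, -23, 20],
 [-23, 54, -39],
 [20, -39, 33]].
Its characteristic polynomial (trace, sum of principal 2x2 minors, determinant of M give the coefficients) is
  p(λ) = det(λ I - M) = λ^3 - 108λ^2 + 1159λ - 2304.
No integer candidate from the rational root theorem (±divisors of 2304) is a root, so the roots are irrational. The cubic discriminant is Δ = 2878879028 > 0, so there are three distinct real roots. p(2) = -410 and p(3) = 228 have opposite signs, so a root lies in (2, 3); Newton's method refines it to λ ≈ 2.605. p(9) = 108 and p(10) = -514 have opposite signs, so a root lies in (9, 10); Newton's method refines it to λ ≈ 9.1937. p(96) = -1632 and p(97) = 6620 have opposite signs, so a root lies in (96, 97); Newton's method refines it to λ ≈ 96.2013. Check (Vieta): the three roots sum to 108, matching tr M = 108.
So the eigenvalues of A^T A are ≈ 2.605, 9.1937, 96.2013 (all ≥ 0, as they must be for A^T A). The largest is λ_max ≈ 96.2013, hence ||A||_2 = sqrt(λ_max) ≈ 9.8082.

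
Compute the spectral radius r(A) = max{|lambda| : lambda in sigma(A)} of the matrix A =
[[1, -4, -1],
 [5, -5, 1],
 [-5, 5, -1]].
r(A) = 3

The eigenvalues of A are the roots of its characteristic polynomial. With M = A (coefficients from the trace, the sum of principal 2x2 minors, and det A):
  p(λ) = det(λ I - M) = λ^3 + 5λ^2 + 9λ.
The constant term is 0, so λ = 0 is a root. Dividing out λ leaves p(λ) = λ(λ^2 + 5λ + 9). For λ^2 + 5λ + 9 the discriminant is -11. It is negative, so the roots are the complex-conjugate pair λ = -5/2 ± (sqrt(11)/2) i ≈ -2.5 ± 1.6583i. For a conjugate pair the product of the roots equals the constant term, so |λ|^2 = 9 and |λ| = sqrt(9) = 3.
Thus the eigenvalues (to 4 decimals) are -2.5 ± 1.6583i (modulus 3); 0 (modulus 0). The spectral radius is the largest modulus: r(A) = 3. (Cross-check: r(A) ≤ ||A||_2 ≈ 10.6771; equality holds whenever A is normal, though it can also hold for some non-normal A.)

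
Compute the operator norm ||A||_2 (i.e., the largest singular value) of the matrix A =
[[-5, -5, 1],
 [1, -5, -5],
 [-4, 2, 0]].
||A||_2 ≈ 8.1374 (= sqrt(largest eigenvalue of A^T A))

||A||_2 = sigma_max(A) = sqrt(lambda_max(A^T A)). Form the symmetric matrix M = A^T A =
[[42, 12, -10],
 [12, 54, 20],
 [-10, 20, 26]].
Its characteristic polynomial (trace, sum of principal 2x2 minors, determinant of M give the coefficients) is
  p(λ) = det(λ I - M) = λ^3 - 122λ^2 + 4120λ - 28224.
No integer candidate from the rational root theorem (±divisors of 28224) is a root, so the roots are irrational. The cubic discriminant is Δ = 1756043520 > 0, so there are three distinct real roots. p(9) = -297 and p(10) = 1776 have opposite signs, so a root lies in (9, 10); Newton's method refines it to λ ≈ 9.1379. p(46) = 480 and p(47) = -259 have opposite signs, so a root lies in (46, 47); Newton's method refines it to λ ≈ 46.6441. p(66) = -240 and p(67) = 921 have opposite signs, so a root lies in (66, 67); Newton's method refines it to λ ≈ 66.2181. Check (Vieta): the three roots sum to 122, matching tr M = 122.
So the eigenvalues of A^T A are ≈ 9.1379, 46.6441, 66.2181 (all ≥ 0, as they must be for A^T A). The largest is λ_max ≈ 66.2181, hence ||A||_2 = sqrt(λ_max) ≈ 8.1374.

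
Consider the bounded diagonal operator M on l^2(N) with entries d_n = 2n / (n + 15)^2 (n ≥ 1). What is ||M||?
||M|| = 1/30 (attained at n = 15)

For M diagonal, ||M|| = sup_n |d_n|. Treat f(x) = 2x / (x + 15)^2 for real x > 0. By the quotient rule, f'(x) = 2(15 - x)/(x + 15)^3, which is positive for x < 15 and negative for x > 15. So f has a unique maximum at x = 15, and since 15 is a positive integer, the supremum over n ≥ 1 is attained at n = 15: d_15 = 2·15/(15 + 15)^2 = 2·15/900 = 1/30. Hence ||M|| = 1/30.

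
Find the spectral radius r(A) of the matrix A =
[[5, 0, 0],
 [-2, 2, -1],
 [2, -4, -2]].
r(A) = 5

The eigenvalues of A are the roots of its characteristic polynomial. With M = A (coefficients from the trace, the sum of principal 2x2 minors, and det A):
  p(λ) = det(λ I - M) = λ^3 - 5λ^2 - 8λ + 40.
By the rational root theorem any rational root is an integer divisor of 40. Testing λ = 5: p(5) = 125 - 125 - 40 + 40 = 0, so λ = 5 is a root. Dividing out (λ - 5) leaves p(λ) = (λ - 5)(λ^2 - 8). For λ^2 - 8 the discriminant is 32. It is nonnegative but not a perfect square, so the roots are real and irrational: λ = ± sqrt(32)/2 ≈ 2.8284, -2.8284.
Thus the eigenvalues (to 4 decimals) are 2.8284 (modulus 2.8284); -2.8284 (modulus 2.8284); 5 (modulus 5). The spectral radius is the largest modulus: r(A) = 5. (Cross-check: r(A) ≤ ||A||_2 ≈ 6.3874; equality holds whenever A is normal, though it can also hold for some non-normal A.)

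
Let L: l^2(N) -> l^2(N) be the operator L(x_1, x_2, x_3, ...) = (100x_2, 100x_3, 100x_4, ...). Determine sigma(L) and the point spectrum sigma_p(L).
sigma(L) = closed disk {z in C : |z| ≤ 100}; sigma_p(L) = open disk {z in C : |z| < 100}

Note L = 100·V where V is the unit left shift (V x)_k = x_{k+1}; so sigma(L) = 100·sigma(V) and ||L|| = 100||V||. ||L x||^2 = 10000sum_{k≥2} |x_k|^2 ≤ 10000||x||^2, with equality on {x : x_1 = 0}, so ||L|| = 100. For any lambda with |lambda| < 100, set r = lambda/100 (|r| < 1); the vector x = (1, r, r^2, ...) is in l^2 and satisfies L x = 100(r, r^2, ...) = lambda x, so lambda is an eigenvalue. On the boundary |lambda| = 100 the geometric series diverges, so no l^2 eigenvector exists, but these lambda lie in the approximate point spectrum. Hence sigma(L) is the closed disk of radius 100 and sigma_p(L) is the open disk.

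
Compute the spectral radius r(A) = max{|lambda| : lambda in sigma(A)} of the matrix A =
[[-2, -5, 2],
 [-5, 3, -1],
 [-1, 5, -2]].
r(A) ≈ 5.5706

The eigenvalues of A are the roots of its characteristic polynomial. With M = A (coefficients from the trace, the sum of principal 2x2 minors, and det A):
  p(λ) = det(λ I - M) = λ^3 + λ^2 - 26λ - 3.
No integer candidate from the rational root theorem (±divisors of 3) is a root, so the roots are irrational. The cubic discriminant is Δ = 72153 > 0, so there are three distinct real roots. p(-6) = -27 and p(-5) = 27 have opposite signs, so a root lies in (-6, -5); Newton's method refines it to λ ≈ -5.5706. p(-1) = 23 and p(0) = -3 have opposite signs, so a root lies in (-1, 0); Newton's method refines it to λ ≈ -0.1149. p(4) = -27 and p(5) = 17 have opposite signs, so a root lies in (4, 5); Newton's method refines it to λ ≈ 4.6856. Check (Vieta): the three roots sum to -1, matching tr M = -1.
Thus the eigenvalues (to 4 decimals) are -5.5706 (modulus 5.5706); -0.1149 (modulus 0.1149); 4.6856 (modulus 4.6856). The spectral radius is the largest modulus: r(A) ≈ 5.5706. (Cross-check: r(A) ≤ ||A||_2 ≈ 8.4045; equality holds whenever A is normal, though it can also hold for some non-normal A.)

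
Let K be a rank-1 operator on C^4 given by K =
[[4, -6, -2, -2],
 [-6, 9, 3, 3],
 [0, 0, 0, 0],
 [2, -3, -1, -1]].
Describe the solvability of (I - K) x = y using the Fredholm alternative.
(I - K) is invertible (det(I - K) = -11 ≠ 0), so for every y in C^4 the equation (I - K) x = y has a unique solution.

K has rank 1, so it is an outer product K = u v^T: every row of K is a multiple of one row vector. Reading off the entries, u = (-2, 3, 0, -1) and v = (-2, 3, 1, 1) (row i of K equals u_i·v^T). A rank-one matrix u v^T satisfies K u = u (v·u) and kills the (3)-dimensional subspace v^⊥, so its characteristic polynomial is lambda^3 (lambda - v·u) with v·u = tr K = 12. Hence the eigenvalues of I - K are 1 (multiplicity 3) and 1 - (12) = -11, so det(I - K) = -11. (Direct check: I - K =
[[-3, 6, 2, 2],
 [6, -8, -3, -3],
 [0, 0, 1, 0],
 [-2, 3, 1, 2]]
has determinant -11.) The finite-dimensional Fredholm alternative says: either (I - K) is invertible, or ker(I - K) ≠ {0} and then range(I - K) = ker((I - K)^*)^⊥, with dim ker(I - K) = dim ker((I - K)^*). Since det(I - K) ≠ 0, 1 is not an eigenvalue of K and ker(I - K) = {0}, so we are in the first case: for every y there is a unique x = (I - K)^(-1) y. Explicitly, by the Sherman–Morrison formula, (I - u v^T)^(-1) = I + u v^T/(1 - v·u), i.e. (I - K)^(-1) = I + K/(-11).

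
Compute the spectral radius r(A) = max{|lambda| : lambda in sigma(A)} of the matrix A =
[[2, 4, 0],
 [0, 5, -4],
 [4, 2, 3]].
r(A) ≈ 6.5823

The eigenvalues of A are the roots of its characteristic polynomial. With M = A (coefficients from the trace, the sum of principal 2x2 minors, and det A):
  p(λ) = det(λ I - M) = λ^3 - 10λ^2 + 39λ + 18.
No integer candidate from the rational root theorem (±divisors of 18) is a root, so the roots are irrational. The cubic discriminant is Δ = -148284 < 0, so there is one real root and a complex-conjugate pair. p(-1) = -32 and p(0) = 18 have opposite signs, so a root lies in (-1, 0); Newton's method refines it to λ ≈ -0.4154. Dividing out (λ - (-0.4154)) leaves approximately λ^2 - 10.4154λ + 43.327. For λ^2 - 10.4154λ + 43.327 the discriminant is -64.8267. It is negative, so the remaining roots are the complex-conjugate pair λ ≈ 5.2077 ± 4.0258i. Their product equals the constant term, so |λ|^2 ≈ 43.327 and |λ| ≈ 6.5823.
Thus the eigenvalues (to 4 decimals) are -0.4154 (modulus 0.4154); 5.2077 ± 4.0258i (modulus 6.5823). The spectral radius is the largest modulus: r(A) ≈ 6.5823. (Cross-check: r(A) ≤ ||A||_2 ≈ 7.4225; equality holds whenever A is normal, though it can also hold for some non-normal A.)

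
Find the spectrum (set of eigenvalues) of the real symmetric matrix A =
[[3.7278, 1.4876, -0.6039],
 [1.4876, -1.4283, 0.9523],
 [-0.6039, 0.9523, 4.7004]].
sigma(A) ≈ {-2, 4, 5}

A is real symmetric, so its spectrum consists of real eigenvalues. Expanding the characteristic polynomial of the displayed matrix gives
  det(λ I - A) = p(λ) = λ^3 + (-7)λ^2 + (2)λ + (40).
Solving p(λ) = 0 yields eigenvalues ≈ -2, 4, 5. (A is shown rounded to 4 decimals, so these recover the underlying integer eigenvalues to within that precision.)
Verification: the trace of A = 7 equals the sum of eigenvalues 7, and det(A) ≈ -39.9994 matches the eigenvalue product -40.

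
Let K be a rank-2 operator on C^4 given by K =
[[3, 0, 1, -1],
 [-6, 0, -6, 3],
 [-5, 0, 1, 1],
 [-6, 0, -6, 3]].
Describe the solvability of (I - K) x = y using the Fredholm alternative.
(I - K) is invertible (det(I - K) = 14 ≠ 0), so for every y in C^4 the equation (I - K) x = y has a unique solution.

K has rank 2 and factors as K = U V^T = u1 v1^T + u2 v2^T with u1 = (-1, 3, 1, 3), v1 = (-2, 0, -2, 1), u2 = (-1, 0, 3, 0), v2 = (-1, 0, 1, 0) (multiplying out reproduces the displayed K). The nonzero eigenvalues of U V^T coincide with those of the 2 x 2 matrix G = V^T U = [[v1·u1, v1·u2], [v2·u1, v2·u2]] = [[3, -4], [2, 4]], and by the Sylvester determinant identity det(I_4 - U V^T) = det(I_2 - V^T U) = det([[-2, 4], [-2, -3]]) = (-2)(-3) - (4)(-2) = 14. (Direct check: I - K =
[[-2, 0, -1, 1],
 [6, 1, 6, -3],
 [5, 0, 0, -1],
 [6, 0, 6, -2]]
has determinant 14.) The finite-dimensional Fredholm alternative says: either (I - K) is invertible, or ker(I - K) ≠ {0} and then range(I - K) = ker((I - K)^*)^⊥, with dim ker(I - K) = dim ker((I - K)^*). Since det(I - K) ≠ 0, 1 is not an eigenvalue of K and ker(I - K) = {0}, so we are in the first case: for every y there is a unique x = (I - K)^(-1) y. (Explicitly, by the Woodbury identity, (I - U V^T)^(-1) = I + U (I_2 - G)^(-1) V^T.)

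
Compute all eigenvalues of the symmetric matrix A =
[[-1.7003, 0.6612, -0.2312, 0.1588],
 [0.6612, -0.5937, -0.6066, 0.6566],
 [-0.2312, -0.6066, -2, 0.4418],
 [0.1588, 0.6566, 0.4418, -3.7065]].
sigma(A) ≈ {-4, -2, 0} (-2 with multiplicity 2)

A is real symmetric, so its spectrum consists of real eigenvalues. Expanding the characteristic polynomial of the displayed matrix gives
  det(λ I - A) = p(λ) = λ^4 + (8)λ^3 + (20)λ^2 + (16)λ + (0).
Solving p(λ) = 0 yields eigenvalues ≈ -4, -2, -2, 0. (A is shown rounded to 4 decimals, so these recover the underlying integer eigenvalues to within that precision.)
Verification: the trace of A = -8 equals the sum of eigenvalues -8, and det(A) ≈ -0.0001 matches the eigenvalue product 0.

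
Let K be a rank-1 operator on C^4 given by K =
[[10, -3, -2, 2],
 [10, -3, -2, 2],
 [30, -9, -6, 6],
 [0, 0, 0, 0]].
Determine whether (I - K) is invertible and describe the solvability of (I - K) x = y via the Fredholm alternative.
(I - K) is singular (det(I - K) = 0, i.e. 1 ∈ sigma(K)). (I - K) x = y is solvable iff y ⊥ ker((I - K)^*) = span{(10, -3, -2, 2)}, i.e. iff 10y_1 - 3y_2 - 2y_3 + 2y_4 = 0. When solvable, the solutions are x = y + c·(1, 1, 3, 0), c arbitrary (ker(I - K) = span{(1, 1, 3, 0)}, dimension 1).

K has rank 1, so it is an outer product K = u v^T: every row of K is a multiple of one row vector. Reading off the entries, u = (1, 1, 3, 0) and v = (10, -3, -2, 2) (row i of K equals u_i·v^T). A rank-one matrix u v^T satisfies K u = u (v·u) and kills the (3)-dimensional subspace v^⊥, so its characteristic polynomial is lambda^3 (lambda - v·u) with v·u = tr K = 1. Hence the eigenvalues of I - K are 1 (multiplicity 3) and 1 - (1) = 0, so det(I - K) = 0. (Direct check: I - K =
[[-9, 3, 2, -2],
 [-10, 4, 2, -2],
 [-30, 9, 7, -6],
 [0, 0, 0, 1]]
has determinant 0.) So 1 is an eigenvalue of K and (I - K) is not invertible. The finite-dimensional Fredholm alternative says: either (I - K) is invertible, or ker(I - K) ≠ {0} and then range(I - K) = ker((I - K)^*)^⊥, with dim ker(I - K) = dim ker((I - K)^*). We are in the second case, so we need both kernels. Kernel of I - K: (I - K) u = u - u (v·u) = u - u = 0, so ker(I - K) = span{u} = span{(1, 1, 3, 0)} (it is exactly 1-dimensional because rank(I - K) = 3). Kernel of the adjoint: K is real, so (I - K)^* = I - K^T = I - v u^T, and (I - v u^T) v = v - v (u·v) = 0; hence ker((I - K)^*) = span{v} = span{(10, -3, -2, 2)}. Therefore (I - K) x = y is solvable iff <y, v> = 0, i.e. iff 10y_1 - 3y_2 - 2y_3 + 2y_4 = 0. When this holds, K y = u (v·y) = 0, so (I - K) y = y and x = y is a particular solution; the full solution set is the line x = y + c·u = y + c·(1, 1, 3, 0), c ∈ C.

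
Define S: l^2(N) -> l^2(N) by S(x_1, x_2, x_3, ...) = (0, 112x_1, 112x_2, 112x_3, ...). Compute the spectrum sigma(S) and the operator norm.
sigma(S) = closed disk {z in C : |z| ≤ 112}; ||S|| = 112

Note S = 112·U where U is the unit right shift (U x)_k = x_{k-1} (with x_0 := 0); so ||S|| = 112||U|| and sigma(S) = 112·sigma(U). ||S x||^2 = sum_{k≥1} |112x_k|^2 = 12544||x||^2, so ||S|| = 112 and sigma(S) ⊂ {|z| ≤ 112}. For any |lambda| < 112, the equation (S - lambda I) x = 0 forces x_1 = 0, then 112x_k = lambda x_{k+1} ⇒ x = 0, so S has no eigenvalues. But (S - lambda I) is not surjective for |lambda| < 112: solving (S - lambda I) x = e_1 would require x_n proportional to (lambda/112)^(-n), which is not in l^2. So every |lambda| < 112 lies in the residual spectrum. The boundary |lambda| = 112 is in the approximate point spectrum (the spectrum is closed). Hence sigma(S) is the closed disk of radius 112.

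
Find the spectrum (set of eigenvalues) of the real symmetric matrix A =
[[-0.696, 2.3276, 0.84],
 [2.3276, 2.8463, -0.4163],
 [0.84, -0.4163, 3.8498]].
sigma(A) ≈ {-2, 4} (4 with multiplicity 2)

A is real symmetric, so its spectrum consists of real eigenvalues. Expanding the characteristic polynomial of the displayed matrix gives
  det(λ I - A) = p(λ) = λ^3 + (-6)λ^2 + (0)λ + (32).
Solving p(λ) = 0 yields eigenvalues ≈ -2, 4, 4. (A is shown rounded to 4 decimals, so these recover the underlying integer eigenvalues to within that precision.)
Verification: the trace of A = 6 equals the sum of eigenvalues 6, and det(A) ≈ -31.9993 matches the eigenvalue product -32.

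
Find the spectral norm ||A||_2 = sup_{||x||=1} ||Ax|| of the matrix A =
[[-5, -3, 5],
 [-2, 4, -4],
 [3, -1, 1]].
||A||_2 ≈ 8.506 (= sqrt(largest eigenvalue of A^T A))

||A||_2 = sigma_max(A) = sqrt(lambda_max(A^T A)). Form the symmetric matrix M = A^T A =
[[38, 4, -14],
 [4, 26, -32],
 [-14, -32, 42]].
Its characteristic polynomial (trace, sum of principal 2x2 minors, determinant of M give the coefficients) is
  p(λ) = det(λ I - M) = λ^3 - 106λ^2 + 2440λ - 400.
No integer candidate from the rational root theorem (±divisors of 400) is a root, so the roots are irrational. The cubic discriminant is Δ = 8739776000 > 0, so there are three distinct real roots. p(0) = -400 and p(1) = 1935 have opposite signs, so a root lies in (0, 1); Newton's method refines it to λ ≈ 0.1651. p(33) = 623 and p(34) = -672 have opposite signs, so a root lies in (33, 34); Newton's method refines it to λ ≈ 33.4821. p(72) = -976 and p(73) = 1863 have opposite signs, so a root lies in (72, 73); Newton's method refines it to λ ≈ 72.3527. Check (Vieta): the three roots sum to 106, matching tr M = 106.
So the eigenvalues of A^T A are ≈ 0.1651, 33.4821, 72.3527 (all ≥ 0, as they must be for A^T A). The largest is λ_max ≈ 72.3527, hence ||A||_2 = sqrt(λ_max) ≈ 8.506.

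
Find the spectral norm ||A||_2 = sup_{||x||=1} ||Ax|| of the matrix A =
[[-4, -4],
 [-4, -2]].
||A||_2 = sqrt((52 + sqrt(2448))/2) ≈ 7.1231 (= sqrt(largest eigenvalue of A^T A))

||A||_2 = sigma_max(A) = sqrt(lambda_max(A^T A)). Form the symmetric matrix M = A^T A =
[[32, 24],
 [24, 20]].
Its characteristic polynomial (trace, determinant of M give the coefficients) is
  p(λ) = det(λ I - M) = λ^2 - 52λ + 64.
For λ^2 - 52λ + 64 the discriminant is 2448. It is nonnegative but not a perfect square, so the roots are real and irrational: λ = (52 ± sqrt(2448))/2 ≈ 50.7386, 1.2614.
So the eigenvalues of A^T A are ≈ 1.2614, 50.7386 (all ≥ 0, as they must be for A^T A). The largest is λ_max = (52 + sqrt(2448))/2 ≈ 50.7386, hence ||A||_2 = sqrt(λ_max) = sqrt((52 + sqrt(2448))/2) ≈ 7.1231.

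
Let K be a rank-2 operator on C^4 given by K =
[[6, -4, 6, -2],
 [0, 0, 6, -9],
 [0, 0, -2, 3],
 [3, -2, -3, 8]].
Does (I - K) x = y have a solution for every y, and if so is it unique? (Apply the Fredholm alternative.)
(I - K) is invertible (det(I - K) = 6 ≠ 0), so for every y in C^4 the equation (I - K) x = y has a unique solution.

K has rank 2 and factors as K = U V^T = u1 v1^T + u2 v2^T with u1 = (-2, -3, 1, 2), v1 = (-3, 2, -3, 1), u2 = (0, 3, -1, -3), v2 = (-3, 2, -1, -2) (multiplying out reproduces the displayed K). The nonzero eigenvalues of U V^T coincide with those of the 2 x 2 matrix G = V^T U = [[v1·u1, v1·u2], [v2·u1, v2·u2]] = [[-1, 6], [-5, 13]], and by the Sylvester determinant identity det(I_4 - U V^T) = det(I_2 - V^T U) = det([[2, -6], [5, -12]]) = (2)(-12) - (-6)(5) = 6. (Direct check: I - K =
[[-5, 4, -6, 2],
 [0, 1, -6, 9],
 [0, 0, 3, -3],
 [-3, 2, 3, -7]]
has determinant 6.) The finite-dimensional Fredholm alternative says: either (I - K) is invertible, or ker(I - K) ≠ {0} and then range(I - K) = ker((I - K)^*)^⊥, with dim ker(I - K) = dim ker((I - K)^*). Since det(I - K) ≠ 0, 1 is not an eigenvalue of K and ker(I - K) = {0}, so we are in the first case: for every y there is a unique x = (I - K)^(-1) y. (Explicitly, by the Woodbury identity, (I - U V^T)^(-1) = I + U (I_2 - G)^(-1) V^T.)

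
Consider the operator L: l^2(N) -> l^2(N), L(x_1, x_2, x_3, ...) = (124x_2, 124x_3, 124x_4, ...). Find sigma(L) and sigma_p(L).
sigma(L) = closed disk {z in C : |z| ≤ 124}; sigma_p(L) = open disk {z in C : |z| < 124}

Note L = 124·V where V is the unit left shift (V x)_k = x_{k+1}; so sigma(L) = 124·sigma(V) and ||L|| = 124||V||. ||L x||^2 = 15376sum_{k≥2} |x_k|^2 ≤ 15376||x||^2, with equality on {x : x_1 = 0}, so ||L|| = 124. For any lambda with |lambda| < 124, set r = lambda/124 (|r| < 1); the vector x = (1, r, r^2, ...) is in l^2 and satisfies L x = 124(r, r^2, ...) = lambda x, so lambda is an eigenvalue. On the boundary |lambda| = 124 the geometric series diverges, so no l^2 eigenvector exists, but these lambda lie in the approximate point spectrum. Hence sigma(L) is the closed disk of radius 124 and sigma_p(L) is the open disk.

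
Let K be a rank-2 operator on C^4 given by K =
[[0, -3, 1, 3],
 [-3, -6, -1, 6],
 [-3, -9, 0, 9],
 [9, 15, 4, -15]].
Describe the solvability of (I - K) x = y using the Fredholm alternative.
(I - K) is invertible (det(I - K) = -56 ≠ 0), so for every y in C^4 the equation (I - K) x = y has a unique solution.

K has rank 2 and factors as K = U V^T = u1 v1^T + u2 v2^T with u1 = (1, 1, 2, -2), v1 = (0, -3, 1, 3), u2 = (0, 1, 1, -3), v2 = (-3, -3, -2, 3) (multiplying out reproduces the displayed K). The nonzero eigenvalues of U V^T coincide with those of the 2 x 2 matrix G = V^T U = [[v1·u1, v1·u2], [v2·u1, v2·u2]] = [[-7, -11], [-16, -14]], and by the Sylvester determinant identity det(I_4 - U V^T) = det(I_2 - V^T U) = det([[8, 11], [16, 15]]) = (8)(15) - (11)(16) = -56. (Direct check: I - K =
[[1, 3, -1, -3],
 [3, 7, 1, -6],
 [3, 9, 1, -9],
 [-9, -15, -4, 16]]
has determinant -56.) The finite-dimensional Fredholm alternative says: either (I - K) is invertible, or ker(I - K) ≠ {0} and then range(I - K) = ker((I - K)^*)^⊥, with dim ker(I - K) = dim ker((I - K)^*). Since det(I - K) ≠ 0, 1 is not an eigenvalue of K and ker(I - K) = {0}, so we are in the first case: for every y there is a unique x = (I - K)^(-1) y. (Explicitly, by the Woodbury identity, (I - U V^T)^(-1) = I + U (I_2 - G)^(-1) V^T.)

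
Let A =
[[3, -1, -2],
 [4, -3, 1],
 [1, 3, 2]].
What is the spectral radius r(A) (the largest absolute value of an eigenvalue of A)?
r(A) ≈ 3.7376

The eigenvalues of A are the roots of its characteristic polynomial. With M = A (coefficients from the trace, the sum of principal 2x2 minors, and det A):
  p(λ) = det(λ I - M) = λ^3 - 2λ^2 - 6λ + 50.
No integer candidate from the rational root theorem (±divisors of 50) is a root, so the roots are irrational. The cubic discriminant is Δ = -54092 < 0, so there is one real root and a complex-conjugate pair. p(-4) = -22 and p(-3) = 23 have opposite signs, so a root lies in (-4, -3); Newton's method refines it to λ ≈ -3.5792. Dividing out (λ - (-3.5792)) leaves approximately λ^2 - 5.5792λ + 13.9694. For λ^2 - 5.5792λ + 13.9694 the discriminant is -24.7499. It is negative, so the remaining roots are the complex-conjugate pair λ ≈ 2.7896 ± 2.4875i. Their product equals the constant term, so |λ|^2 ≈ 13.9694 and |λ| ≈ 3.7376.
Thus the eigenvalues (to 4 decimals) are -3.5792 (modulus 3.5792); 2.7896 ± 2.4875i (modulus 3.7376). The spectral radius is the largest modulus: r(A) ≈ 3.7376. (Cross-check: r(A) ≤ ||A||_2 ≈ 5.9456; equality holds whenever A is normal, though it can also hold for some non-normal A.)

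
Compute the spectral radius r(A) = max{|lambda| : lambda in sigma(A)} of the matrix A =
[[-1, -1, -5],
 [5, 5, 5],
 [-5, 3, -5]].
r(A) = (5 + sqrt(185))/2 ≈ 9.3007

The eigenvalues of A are the roots of its characteristic polynomial. With M = A (coefficients from the trace, the sum of principal 2x2 minors, and det A):
  p(λ) = det(λ I - M) = λ^3 + λ^2 - 60λ + 160.
By the rational root theorem any rational root is an integer divisor of 160. Testing λ = 4: p(4) = 64 + 16 - 240 + 160 = 0, so λ = 4 is a root. Dividing out (λ - 4) leaves p(λ) = (λ - 4)(λ^2 + 5λ - 40). For λ^2 + 5λ - 40 the discriminant is 185. It is nonnegative but not a perfect square, so the roots are real and irrational: λ = (-5 ± sqrt(185))/2 ≈ 4.3007, -9.3007.
Thus the eigenvalues (to 4 decimals) are 4.3007 (modulus 4.3007); -9.3007 (modulus 9.3007); 4 (modulus 4). The spectral radius is the largest modulus: r(A) = (5 + sqrt(185))/2 ≈ 9.3007. (Cross-check: r(A) ≤ ||A||_2 ≈ 11.0999; equality holds whenever A is normal, though it can also hold for some non-normal A.)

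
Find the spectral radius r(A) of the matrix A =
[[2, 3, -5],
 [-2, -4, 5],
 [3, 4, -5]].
r(A) ≈ 6.6624

The eigenvalues of A are the roots of its characteristic polynomial. With M = A (coefficients from the trace, the sum of principal 2x2 minors, and det A):
  p(λ) = det(λ I - M) = λ^3 + 7λ^2 + 3λ + 5.
No integer candidate from the rational root theorem (±divisors of 5) is a root, so the roots are irrational. The cubic discriminant is Δ = -5312 < 0, so there is one real root and a complex-conjugate pair. p(-7) = -16 and p(-6) = 23 have opposite signs, so a root lies in (-7, -6); Newton's method refines it to λ ≈ -6.6624. Dividing out (λ - (-6.6624)) leaves approximately λ^2 + 0.3376λ + 0.7505. For λ^2 + 0.3376λ + 0.7505 the discriminant is -2.8879. It is negative, so the remaining roots are the complex-conjugate pair λ ≈ -0.1688 ± 0.8497i. Their product equals the constant term, so |λ|^2 ≈ 0.7505 and |λ| ≈ 0.8663.
Thus the eigenvalues (to 4 decimals) are -6.6624 (modulus 6.6624); -0.1688 ± 0.8497i (modulus 0.8663). The spectral radius is the largest modulus: r(A) ≈ 6.6624. (Cross-check: r(A) ≤ ||A||_2 ≈ 11.4928; equality holds whenever A is normal, though it can also hold for some non-normal A.)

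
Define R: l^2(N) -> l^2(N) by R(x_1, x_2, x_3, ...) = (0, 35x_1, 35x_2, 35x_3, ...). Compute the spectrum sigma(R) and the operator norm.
sigma(R) = closed disk {z in C : |z| ≤ 35}; ||R|| = 35

Note R = 35·U where U is the unit right shift (U x)_k = x_{k-1} (with x_0 := 0); so ||R|| = 35||U|| and sigma(R) = 35·sigma(U). ||R x||^2 = sum_{k≥1} |35x_k|^2 = 1225||x||^2, so ||R|| = 35 and sigma(R) ⊂ {|z| ≤ 35}. For any |lambda| < 35, the equation (R - lambda I) x = 0 forces x_1 = 0, then 35x_k = lambda x_{k+1} ⇒ x = 0, so R has no eigenvalues. But (R - lambda I) is not surjective for |lambda| < 35: solving (R - lambda I) x = e_1 would require x_n proportional to (lambda/35)^(-n), which is not in l^2. So every |lambda| < 35 lies in the residual spectrum. The boundary |lambda| = 35 is in the approximate point spectrum (the spectrum is closed). Hence sigma(R) is the closed disk of radius 35.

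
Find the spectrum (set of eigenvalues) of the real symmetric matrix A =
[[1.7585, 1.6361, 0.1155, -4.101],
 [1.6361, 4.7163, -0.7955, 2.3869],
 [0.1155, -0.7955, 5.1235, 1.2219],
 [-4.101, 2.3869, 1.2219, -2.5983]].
sigma(A) ≈ {-6, 4, 5, 6}

A is real symmetric, so its spectrum consists of real eigenvalues. Expanding the characteristic polynomial of the displayed matrix gives
  det(λ I - A) = p(λ) = λ^4 + (-9)λ^3 + (-16)λ^2 + (324)λ + (-720.0015).
Solving p(λ) = 0 yields eigenvalues ≈ -6, 4, 5, 6. (A is shown rounded to 4 decimals, so these recover the underlying integer eigenvalues to within that precision.)
Verification: the trace of A = 9 equals the sum of eigenvalues 9, and det(A) ≈ -720.0015 matches the eigenvalue product -720.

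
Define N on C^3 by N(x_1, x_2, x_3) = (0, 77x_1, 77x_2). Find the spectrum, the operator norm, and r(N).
sigma(N) = {0}; ||N|| = 77; r(N) = 0. (N is nilpotent with N^3 = 0.)

On C^3, N is a strictly lower-triangular matrix with 77 on the subdiagonal and zeros elsewhere, so its characteristic polynomial is lambda^3 and every eigenvalue is 0: sigma(N) = {0}. For the operator norm, N e_i = 77e_{i+1} for i = 1, ..., 2 and N e_3 = 0, so the singular values of N are 77 (with multiplicity 2) and 0; hence ||N|| = 77. The spectral radius r(N) = max|lambda| = 0. Note ||N|| > r(N) — characteristic of non-normal nilpotent operators. Indeed N^3 = 0.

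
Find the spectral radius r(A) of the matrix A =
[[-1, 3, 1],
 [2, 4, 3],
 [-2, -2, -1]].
r(A) = sqrt(20)/2 ≈ 2.2361

The eigenvalues of A are the roots of its characteristic polynomial. With M = A (coefficients from the trace, the sum of principal 2x2 minors, and det A):
  p(λ) = det(λ I - M) = λ^3 - 2λ^2 - 5λ + 10.
By the rational root theorem any rational root is an integer divisor of 10. Testing λ = 2: p(2) = 8 - 8 - 10 + 10 = 0, so λ = 2 is a root. Dividing out (λ - 2) leaves p(λ) = (λ - 2)(λ^2 - 5). For λ^2 - 5 the discriminant is 20. It is nonnegative but not a perfect square, so the roots are real and irrational: λ = ± sqrt(20)/2 ≈ 2.2361, -2.2361.
Thus the eigenvalues (to 4 decimals) are 2.2361 (modulus 2.2361); -2.2361 (modulus 2.2361); 2 (modulus 2). The spectral radius is the largest modulus: r(A) = sqrt(20)/2 ≈ 2.2361. (Cross-check: r(A) ≤ ||A||_2 ≈ 6.5581; equality holds whenever A is normal, though it can also hold for some non-normal A.)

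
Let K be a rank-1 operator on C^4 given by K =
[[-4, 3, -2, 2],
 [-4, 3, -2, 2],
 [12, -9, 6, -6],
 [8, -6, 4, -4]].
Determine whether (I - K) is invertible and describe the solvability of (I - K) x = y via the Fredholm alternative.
(I - K) is singular (det(I - K) = 0, i.e. 1 ∈ sigma(K)). (I - K) x = y is solvable iff y ⊥ ker((I - K)^*) = span{(-4, 3, -2, 2)}, i.e. iff -4y_1 + 3y_2 - 2y_3 + 2y_4 = 0. When solvable, the solutions are x = y + c·(1, 1, -3, -2), c arbitrary (ker(I - K) = span{(1, 1, -3, -2)}, dimension 1).

K has rank 1, so it is an outer product K = u v^T: every row of K is a multiple of one row vector. Reading off the entries, u = (1, 1, -3, -2) and v = (-4, 3, -2, 2) (row i of K equals u_i·v^T). A rank-one matrix u v^T satisfies K u = u (v·u) and kills the (3)-dimensional subspace v^⊥, so its characteristic polynomial is lambda^3 (lambda - v·u) with v·u = tr K = 1. Hence the eigenvalues of I - K are 1 (multiplicity 3) and 1 - (1) = 0, so det(I - K) = 0. (Direct check: I - K =
[[5, -3, 2, -2],
 [4, -2, 2, -2],
 [-12, 9, -5, 6],
 [-8, 6, -4, 5]]
has determinant 0.) So 1 is an eigenvalue of K and (I - K) is not invertible. The finite-dimensional Fredholm alternative says: either (I - K) is invertible, or ker(I - K) ≠ {0} and then range(I - K) = ker((I - K)^*)^⊥, with dim ker(I - K) = dim ker((I - K)^*). We are in the second case, so we need both kernels. Kernel of I - K: (I - K) u = u - u (v·u) = u - u = 0, so ker(I - K) = span{u} = span{(1, 1, -3, -2)} (it is exactly 1-dimensional because rank(I - K) = 3). Kernel of the adjoint: K is real, so (I - K)^* = I - K^T = I - v u^T, and (I - v u^T) v = v - v (u·v) = 0; hence ker((I - K)^*) = span{v} = span{(-4, 3, -2, 2)}. Therefore (I - K) x = y is solvable iff <y, v> = 0, i.e. iff -4y_1 + 3y_2 - 2y_3 + 2y_4 = 0. When this holds, K y = u (v·y) = 0, so (I - K) y = y and x = y is a particular solution; the full solution set is the line x = y + c·u = y + c·(1, 1, -3, -2), c ∈ C.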